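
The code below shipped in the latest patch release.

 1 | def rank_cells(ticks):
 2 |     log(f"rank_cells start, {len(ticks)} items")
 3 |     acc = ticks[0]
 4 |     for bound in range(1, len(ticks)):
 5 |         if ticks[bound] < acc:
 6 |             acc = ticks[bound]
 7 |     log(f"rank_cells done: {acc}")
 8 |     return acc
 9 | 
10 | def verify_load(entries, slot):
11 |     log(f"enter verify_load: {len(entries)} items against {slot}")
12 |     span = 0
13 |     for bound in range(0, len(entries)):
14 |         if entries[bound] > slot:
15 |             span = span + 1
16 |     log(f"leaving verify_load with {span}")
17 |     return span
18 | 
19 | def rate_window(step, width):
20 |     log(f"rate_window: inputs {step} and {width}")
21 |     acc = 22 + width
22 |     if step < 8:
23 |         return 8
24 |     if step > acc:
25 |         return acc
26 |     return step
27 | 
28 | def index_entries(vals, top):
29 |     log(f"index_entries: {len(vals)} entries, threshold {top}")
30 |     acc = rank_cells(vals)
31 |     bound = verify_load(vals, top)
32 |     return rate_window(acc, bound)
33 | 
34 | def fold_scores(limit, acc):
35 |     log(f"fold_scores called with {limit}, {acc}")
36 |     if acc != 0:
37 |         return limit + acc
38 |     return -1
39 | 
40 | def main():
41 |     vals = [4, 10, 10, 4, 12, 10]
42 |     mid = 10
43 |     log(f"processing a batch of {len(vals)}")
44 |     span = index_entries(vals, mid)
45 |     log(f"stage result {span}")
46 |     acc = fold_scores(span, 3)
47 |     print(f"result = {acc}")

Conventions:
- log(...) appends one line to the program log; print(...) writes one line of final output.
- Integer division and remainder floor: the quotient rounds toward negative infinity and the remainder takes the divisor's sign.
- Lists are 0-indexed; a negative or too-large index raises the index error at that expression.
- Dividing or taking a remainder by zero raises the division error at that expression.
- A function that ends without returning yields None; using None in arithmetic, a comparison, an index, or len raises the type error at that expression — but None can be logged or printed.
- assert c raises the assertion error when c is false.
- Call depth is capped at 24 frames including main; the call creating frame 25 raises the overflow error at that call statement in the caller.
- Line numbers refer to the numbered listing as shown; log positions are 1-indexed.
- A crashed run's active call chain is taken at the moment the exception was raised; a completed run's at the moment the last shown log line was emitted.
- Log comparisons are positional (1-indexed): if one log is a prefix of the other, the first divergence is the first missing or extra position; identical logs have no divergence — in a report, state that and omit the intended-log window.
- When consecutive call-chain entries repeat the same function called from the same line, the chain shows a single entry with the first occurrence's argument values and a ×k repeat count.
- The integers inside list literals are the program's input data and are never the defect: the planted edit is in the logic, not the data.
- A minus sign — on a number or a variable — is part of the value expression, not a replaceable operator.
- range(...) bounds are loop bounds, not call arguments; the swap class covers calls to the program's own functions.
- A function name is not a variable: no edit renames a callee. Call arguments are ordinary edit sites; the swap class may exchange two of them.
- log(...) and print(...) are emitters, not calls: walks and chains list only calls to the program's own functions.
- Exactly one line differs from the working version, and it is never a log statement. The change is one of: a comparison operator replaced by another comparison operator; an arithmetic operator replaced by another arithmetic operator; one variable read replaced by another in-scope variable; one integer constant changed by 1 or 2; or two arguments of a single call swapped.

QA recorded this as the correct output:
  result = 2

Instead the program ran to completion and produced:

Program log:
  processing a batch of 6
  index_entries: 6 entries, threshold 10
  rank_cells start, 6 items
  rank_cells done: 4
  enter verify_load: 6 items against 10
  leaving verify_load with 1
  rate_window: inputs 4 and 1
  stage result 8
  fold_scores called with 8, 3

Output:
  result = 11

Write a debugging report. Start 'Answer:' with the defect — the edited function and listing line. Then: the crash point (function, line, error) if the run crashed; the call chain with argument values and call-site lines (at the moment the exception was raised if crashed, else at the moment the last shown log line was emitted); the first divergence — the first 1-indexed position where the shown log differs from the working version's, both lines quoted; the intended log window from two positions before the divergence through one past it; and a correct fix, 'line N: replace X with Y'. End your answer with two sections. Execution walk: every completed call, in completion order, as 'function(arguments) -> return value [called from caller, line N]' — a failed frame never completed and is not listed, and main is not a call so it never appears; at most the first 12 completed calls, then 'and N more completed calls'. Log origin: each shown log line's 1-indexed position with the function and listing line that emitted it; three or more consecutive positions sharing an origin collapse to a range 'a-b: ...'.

Answer: the defect is in fold_scores at line 37.
Key observation: The two runs log identically and part ways only at the printed values.
Call chain: main -> fold_scores(8, 3) (called at line 46).
First divergence: none; the two logs match at every position.
Execution walk:
  rank_cells([4, 10, 10, 4, 12, 10]) -> 4  [called from index_entries, line 30]
  verify_load([4, 10, 10, 4, 12, 10], 10) -> 1  [called from index_entries, line 31]
  rate_window(4, 1) -> 8  [called from index_entries, line 32]
  index_entries([4, 10, 10, 4, 12, 10], 10) -> 8  [called from main, line 44]
  fold_scores(8, 3) -> 11  [called from main, line 46]
Log origins:
  1 — main, line 43
  2 — index_entries, line 29
  3 — rank_cells, line 2
  4 — rank_cells, line 7
  5 — verify_load, line 11
  6 — verify_load, line 16
  7 — rate_window, line 20
  8 — main, line 45
  9 — fold_scores, line 35
A correct fix: line 37: replace `+` with `//`.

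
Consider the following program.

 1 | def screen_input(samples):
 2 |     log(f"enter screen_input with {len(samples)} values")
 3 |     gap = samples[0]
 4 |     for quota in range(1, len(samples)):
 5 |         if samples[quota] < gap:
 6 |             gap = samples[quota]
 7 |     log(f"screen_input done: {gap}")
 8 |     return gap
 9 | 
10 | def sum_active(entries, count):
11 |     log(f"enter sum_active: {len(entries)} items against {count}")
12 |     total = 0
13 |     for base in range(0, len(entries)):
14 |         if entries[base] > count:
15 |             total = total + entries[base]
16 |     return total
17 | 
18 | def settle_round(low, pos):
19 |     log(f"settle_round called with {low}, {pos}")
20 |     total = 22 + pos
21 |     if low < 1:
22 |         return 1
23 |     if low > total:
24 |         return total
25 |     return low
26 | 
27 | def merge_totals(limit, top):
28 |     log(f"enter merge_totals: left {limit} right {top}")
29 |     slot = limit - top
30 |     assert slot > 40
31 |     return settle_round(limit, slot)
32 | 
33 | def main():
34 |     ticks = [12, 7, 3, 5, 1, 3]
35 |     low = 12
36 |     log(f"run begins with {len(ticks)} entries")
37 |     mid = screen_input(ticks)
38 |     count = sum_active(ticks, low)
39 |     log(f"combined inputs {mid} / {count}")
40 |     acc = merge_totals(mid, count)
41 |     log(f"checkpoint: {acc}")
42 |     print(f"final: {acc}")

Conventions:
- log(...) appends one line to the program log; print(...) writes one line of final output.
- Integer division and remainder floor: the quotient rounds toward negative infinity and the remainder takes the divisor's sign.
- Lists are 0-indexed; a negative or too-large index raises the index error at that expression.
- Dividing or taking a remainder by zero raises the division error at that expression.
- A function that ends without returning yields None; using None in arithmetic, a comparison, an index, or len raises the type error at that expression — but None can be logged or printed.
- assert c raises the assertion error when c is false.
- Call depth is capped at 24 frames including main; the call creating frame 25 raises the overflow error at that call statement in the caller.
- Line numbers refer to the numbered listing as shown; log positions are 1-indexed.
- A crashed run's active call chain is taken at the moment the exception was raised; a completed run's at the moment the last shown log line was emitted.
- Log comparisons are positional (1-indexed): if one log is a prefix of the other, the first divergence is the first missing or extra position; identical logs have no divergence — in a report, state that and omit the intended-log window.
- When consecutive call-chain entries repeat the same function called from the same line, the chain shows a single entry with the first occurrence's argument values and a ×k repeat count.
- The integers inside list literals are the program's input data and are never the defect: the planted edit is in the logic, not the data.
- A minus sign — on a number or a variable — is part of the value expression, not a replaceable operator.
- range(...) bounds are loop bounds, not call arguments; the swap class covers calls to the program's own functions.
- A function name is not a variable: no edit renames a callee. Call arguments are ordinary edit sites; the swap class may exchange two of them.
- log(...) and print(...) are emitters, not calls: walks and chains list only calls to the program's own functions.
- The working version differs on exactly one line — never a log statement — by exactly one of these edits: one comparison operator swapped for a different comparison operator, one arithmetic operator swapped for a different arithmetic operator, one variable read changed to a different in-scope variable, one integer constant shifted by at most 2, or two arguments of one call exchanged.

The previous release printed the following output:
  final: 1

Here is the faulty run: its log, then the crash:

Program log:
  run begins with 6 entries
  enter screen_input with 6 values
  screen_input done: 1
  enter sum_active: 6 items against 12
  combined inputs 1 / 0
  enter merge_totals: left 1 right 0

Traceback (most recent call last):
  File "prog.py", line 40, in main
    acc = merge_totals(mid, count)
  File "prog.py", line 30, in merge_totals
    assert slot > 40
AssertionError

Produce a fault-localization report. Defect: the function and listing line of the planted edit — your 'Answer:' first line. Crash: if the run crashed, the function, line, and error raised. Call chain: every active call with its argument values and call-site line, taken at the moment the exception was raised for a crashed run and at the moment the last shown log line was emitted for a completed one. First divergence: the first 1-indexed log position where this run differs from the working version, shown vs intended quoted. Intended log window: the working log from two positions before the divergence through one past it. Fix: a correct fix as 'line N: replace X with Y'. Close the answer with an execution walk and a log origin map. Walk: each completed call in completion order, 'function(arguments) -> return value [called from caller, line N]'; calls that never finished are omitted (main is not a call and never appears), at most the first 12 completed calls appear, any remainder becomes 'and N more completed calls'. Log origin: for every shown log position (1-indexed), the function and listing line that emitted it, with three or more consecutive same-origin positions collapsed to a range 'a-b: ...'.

Answer: the defect is in merge_totals at line 30.
Core observation: A complete run would log 'settle_round called with 1, 1' next, but this one stopped at 6 lines.
Crash: merge_totals, line 30, AssertionError.
Call chain: main -> merge_totals(1, 0) (called at line 40).
First divergence: position 7; the shown log stops at 6 lines while the working version next logs 'settle_round called with 1, 1'.
Intended log window:
  5: combined inputs 1 / 0
  6: enter merge_totals: left 1 right 0
  7: settle_round called with 1, 1
  8: checkpoint: 1
Execution walk:
  screen_input([12, 7, 3, 5, 1, 3]) -> 1  [called from main, line 37]
  sum_active([12, 7, 3, 5, 1, 3], 12) -> 0  [called from main, line 38]
Log origins:
  1: from main, line 36
  2: from screen_input, line 2
  3: from screen_input, line 7
  4: from sum_active, line 11
  5: from main, line 39
  6: from merge_totals, line 28
A correct fix: line 30: replace `>` with `<=`.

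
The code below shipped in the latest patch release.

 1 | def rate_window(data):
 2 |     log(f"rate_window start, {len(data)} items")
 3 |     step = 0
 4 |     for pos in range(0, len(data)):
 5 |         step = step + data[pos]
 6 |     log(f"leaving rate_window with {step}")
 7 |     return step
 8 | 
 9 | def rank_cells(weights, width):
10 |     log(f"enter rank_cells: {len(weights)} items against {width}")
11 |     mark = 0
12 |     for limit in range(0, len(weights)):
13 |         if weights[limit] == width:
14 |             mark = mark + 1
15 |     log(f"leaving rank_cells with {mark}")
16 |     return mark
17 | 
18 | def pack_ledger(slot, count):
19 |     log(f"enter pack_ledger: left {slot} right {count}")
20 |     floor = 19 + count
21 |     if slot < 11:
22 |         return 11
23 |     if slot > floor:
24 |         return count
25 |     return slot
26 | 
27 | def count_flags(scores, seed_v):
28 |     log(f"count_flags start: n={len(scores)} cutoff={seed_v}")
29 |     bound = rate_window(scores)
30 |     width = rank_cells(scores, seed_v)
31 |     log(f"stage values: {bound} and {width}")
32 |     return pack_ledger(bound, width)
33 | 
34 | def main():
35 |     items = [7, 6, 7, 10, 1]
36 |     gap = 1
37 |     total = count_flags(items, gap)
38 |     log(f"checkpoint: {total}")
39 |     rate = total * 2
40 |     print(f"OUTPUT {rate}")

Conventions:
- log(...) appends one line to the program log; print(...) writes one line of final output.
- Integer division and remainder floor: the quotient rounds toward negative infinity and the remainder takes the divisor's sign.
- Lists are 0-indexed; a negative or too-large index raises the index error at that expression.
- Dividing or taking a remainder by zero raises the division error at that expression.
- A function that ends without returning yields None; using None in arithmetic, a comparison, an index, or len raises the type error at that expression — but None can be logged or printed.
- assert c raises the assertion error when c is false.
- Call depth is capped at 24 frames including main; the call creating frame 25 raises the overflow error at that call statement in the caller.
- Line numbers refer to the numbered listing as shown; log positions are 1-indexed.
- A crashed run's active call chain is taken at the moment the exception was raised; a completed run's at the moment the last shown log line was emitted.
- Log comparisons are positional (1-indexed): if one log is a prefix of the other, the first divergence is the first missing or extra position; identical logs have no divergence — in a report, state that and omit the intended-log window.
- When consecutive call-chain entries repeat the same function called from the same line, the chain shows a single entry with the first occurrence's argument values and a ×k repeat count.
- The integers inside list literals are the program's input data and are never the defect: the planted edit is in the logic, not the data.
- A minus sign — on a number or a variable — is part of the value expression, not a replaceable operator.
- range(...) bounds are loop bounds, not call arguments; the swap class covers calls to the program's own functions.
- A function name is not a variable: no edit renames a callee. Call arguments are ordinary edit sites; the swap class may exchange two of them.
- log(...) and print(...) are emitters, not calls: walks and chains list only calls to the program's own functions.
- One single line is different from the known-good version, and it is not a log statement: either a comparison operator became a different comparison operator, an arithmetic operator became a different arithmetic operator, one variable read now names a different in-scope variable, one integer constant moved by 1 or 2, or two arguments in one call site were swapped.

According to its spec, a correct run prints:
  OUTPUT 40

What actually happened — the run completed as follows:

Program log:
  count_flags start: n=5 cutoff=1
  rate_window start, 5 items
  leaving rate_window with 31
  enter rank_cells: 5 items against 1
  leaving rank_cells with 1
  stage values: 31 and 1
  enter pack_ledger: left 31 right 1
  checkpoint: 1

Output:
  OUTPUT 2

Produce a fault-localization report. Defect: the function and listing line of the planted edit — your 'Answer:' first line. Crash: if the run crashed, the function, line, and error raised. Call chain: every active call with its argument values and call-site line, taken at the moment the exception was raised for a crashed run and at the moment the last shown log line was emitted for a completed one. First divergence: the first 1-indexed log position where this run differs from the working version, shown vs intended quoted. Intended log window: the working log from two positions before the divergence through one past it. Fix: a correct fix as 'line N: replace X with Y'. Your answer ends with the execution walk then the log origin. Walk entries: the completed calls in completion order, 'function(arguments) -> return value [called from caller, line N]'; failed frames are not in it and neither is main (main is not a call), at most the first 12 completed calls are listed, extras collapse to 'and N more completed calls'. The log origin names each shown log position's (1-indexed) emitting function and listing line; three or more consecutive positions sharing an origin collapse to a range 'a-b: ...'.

Answer: the defect is in pack_ledger at line 24.
Key fact: At log position 8 the runs split — shown 'checkpoint: 1', but the working version logs 'checkpoint: 20'.
Call chain: main.
First divergence: position 8 — the shown line 'checkpoint: 1' should read 'checkpoint: 20'.
Intended log window:
  6: stage values: 31 and 1
  7: enter pack_ledger: left 31 right 1
  8: checkpoint: 20
Execution walk:
  rate_window([7, 6, 7, 10, 1]) -> 31  [called from count_flags, line 29]
  rank_cells([7, 6, 7, 10, 1], 1) -> 1  [called from count_flags, line 30]
  pack_ledger(31, 1) -> 1  [called from count_flags, line 32]
  count_flags([7, 6, 7, 10, 1], 1) -> 1  [called from main, line 37]
Log line origins:
  1: emitted by count_flags (line 28)
  2: emitted by rate_window (line 2)
  3: emitted by rate_window (line 6)
  4: emitted by rank_cells (line 10)
  5: emitted by rank_cells (line 15)
  6: emitted by count_flags (line 31)
  7: emitted by pack_ledger (line 19)
  8: emitted by main (line 38)
A correct fix: line 24: replace `count` with `floor`.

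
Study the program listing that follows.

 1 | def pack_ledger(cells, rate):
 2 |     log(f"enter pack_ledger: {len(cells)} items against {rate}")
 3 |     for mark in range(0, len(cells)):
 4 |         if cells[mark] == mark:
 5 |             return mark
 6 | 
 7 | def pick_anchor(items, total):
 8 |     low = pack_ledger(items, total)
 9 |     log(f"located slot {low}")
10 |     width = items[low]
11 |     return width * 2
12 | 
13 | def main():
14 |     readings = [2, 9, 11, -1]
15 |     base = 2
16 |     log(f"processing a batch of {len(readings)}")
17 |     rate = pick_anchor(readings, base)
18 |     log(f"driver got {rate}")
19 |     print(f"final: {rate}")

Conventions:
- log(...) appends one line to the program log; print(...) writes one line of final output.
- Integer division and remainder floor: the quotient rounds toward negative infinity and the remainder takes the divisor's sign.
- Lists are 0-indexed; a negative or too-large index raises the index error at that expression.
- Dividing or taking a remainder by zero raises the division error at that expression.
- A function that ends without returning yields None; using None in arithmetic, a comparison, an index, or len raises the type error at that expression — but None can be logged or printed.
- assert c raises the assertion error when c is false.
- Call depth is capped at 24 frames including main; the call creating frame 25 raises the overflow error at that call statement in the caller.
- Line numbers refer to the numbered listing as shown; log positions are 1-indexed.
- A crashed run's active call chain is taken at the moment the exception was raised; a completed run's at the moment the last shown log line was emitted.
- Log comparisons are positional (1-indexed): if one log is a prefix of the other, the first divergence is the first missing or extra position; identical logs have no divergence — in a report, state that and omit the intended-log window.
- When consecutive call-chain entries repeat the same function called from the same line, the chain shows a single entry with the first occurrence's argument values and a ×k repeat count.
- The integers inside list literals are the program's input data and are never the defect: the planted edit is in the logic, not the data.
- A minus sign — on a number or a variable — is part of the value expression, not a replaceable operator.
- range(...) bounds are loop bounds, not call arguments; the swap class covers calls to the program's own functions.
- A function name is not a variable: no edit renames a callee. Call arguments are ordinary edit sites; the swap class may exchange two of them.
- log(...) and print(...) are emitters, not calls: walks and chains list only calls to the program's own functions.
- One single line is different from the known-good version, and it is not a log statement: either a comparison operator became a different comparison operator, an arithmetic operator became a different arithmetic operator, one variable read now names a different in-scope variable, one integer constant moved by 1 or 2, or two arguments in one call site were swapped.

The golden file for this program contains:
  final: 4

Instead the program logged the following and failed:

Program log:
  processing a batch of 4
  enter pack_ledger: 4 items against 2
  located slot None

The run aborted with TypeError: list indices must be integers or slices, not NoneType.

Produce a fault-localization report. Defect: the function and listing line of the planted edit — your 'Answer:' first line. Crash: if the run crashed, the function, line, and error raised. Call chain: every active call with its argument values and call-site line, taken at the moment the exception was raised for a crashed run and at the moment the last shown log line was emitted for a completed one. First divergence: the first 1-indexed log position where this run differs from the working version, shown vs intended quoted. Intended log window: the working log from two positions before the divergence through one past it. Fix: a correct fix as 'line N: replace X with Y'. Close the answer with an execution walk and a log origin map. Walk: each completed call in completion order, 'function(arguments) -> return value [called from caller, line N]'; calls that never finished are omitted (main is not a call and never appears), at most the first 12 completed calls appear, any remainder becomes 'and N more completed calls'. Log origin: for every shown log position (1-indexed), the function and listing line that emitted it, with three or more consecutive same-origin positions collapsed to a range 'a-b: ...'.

Answer: the defect is in pack_ledger at line 4.
The tell: At log position 3 the runs split — shown 'located slot None', but the working version logs 'located slot 0'.
Crash: pick_anchor, line 10, TypeError.
Call chain: main -> pick_anchor([2, 9, 11, -1], 2) (called at line 17).
First divergence: position 3 — the shown line 'located slot None' should read 'located slot 0'.
Intended log window:
  1: processing a batch of 4
  2: enter pack_ledger: 4 items against 2
  3: located slot 0
  4: driver got 4
Execution walk:
  pack_ledger([2, 9, 11, -1], 2) -> None  [called from pick_anchor, line 8]
Log line origins:
  1 — main, line 16
  2 — pack_ledger, line 2
  3 — pick_anchor, line 9
A correct fix: line 4: replace `cells[mark] == mark` with `cells[mark] == rate`.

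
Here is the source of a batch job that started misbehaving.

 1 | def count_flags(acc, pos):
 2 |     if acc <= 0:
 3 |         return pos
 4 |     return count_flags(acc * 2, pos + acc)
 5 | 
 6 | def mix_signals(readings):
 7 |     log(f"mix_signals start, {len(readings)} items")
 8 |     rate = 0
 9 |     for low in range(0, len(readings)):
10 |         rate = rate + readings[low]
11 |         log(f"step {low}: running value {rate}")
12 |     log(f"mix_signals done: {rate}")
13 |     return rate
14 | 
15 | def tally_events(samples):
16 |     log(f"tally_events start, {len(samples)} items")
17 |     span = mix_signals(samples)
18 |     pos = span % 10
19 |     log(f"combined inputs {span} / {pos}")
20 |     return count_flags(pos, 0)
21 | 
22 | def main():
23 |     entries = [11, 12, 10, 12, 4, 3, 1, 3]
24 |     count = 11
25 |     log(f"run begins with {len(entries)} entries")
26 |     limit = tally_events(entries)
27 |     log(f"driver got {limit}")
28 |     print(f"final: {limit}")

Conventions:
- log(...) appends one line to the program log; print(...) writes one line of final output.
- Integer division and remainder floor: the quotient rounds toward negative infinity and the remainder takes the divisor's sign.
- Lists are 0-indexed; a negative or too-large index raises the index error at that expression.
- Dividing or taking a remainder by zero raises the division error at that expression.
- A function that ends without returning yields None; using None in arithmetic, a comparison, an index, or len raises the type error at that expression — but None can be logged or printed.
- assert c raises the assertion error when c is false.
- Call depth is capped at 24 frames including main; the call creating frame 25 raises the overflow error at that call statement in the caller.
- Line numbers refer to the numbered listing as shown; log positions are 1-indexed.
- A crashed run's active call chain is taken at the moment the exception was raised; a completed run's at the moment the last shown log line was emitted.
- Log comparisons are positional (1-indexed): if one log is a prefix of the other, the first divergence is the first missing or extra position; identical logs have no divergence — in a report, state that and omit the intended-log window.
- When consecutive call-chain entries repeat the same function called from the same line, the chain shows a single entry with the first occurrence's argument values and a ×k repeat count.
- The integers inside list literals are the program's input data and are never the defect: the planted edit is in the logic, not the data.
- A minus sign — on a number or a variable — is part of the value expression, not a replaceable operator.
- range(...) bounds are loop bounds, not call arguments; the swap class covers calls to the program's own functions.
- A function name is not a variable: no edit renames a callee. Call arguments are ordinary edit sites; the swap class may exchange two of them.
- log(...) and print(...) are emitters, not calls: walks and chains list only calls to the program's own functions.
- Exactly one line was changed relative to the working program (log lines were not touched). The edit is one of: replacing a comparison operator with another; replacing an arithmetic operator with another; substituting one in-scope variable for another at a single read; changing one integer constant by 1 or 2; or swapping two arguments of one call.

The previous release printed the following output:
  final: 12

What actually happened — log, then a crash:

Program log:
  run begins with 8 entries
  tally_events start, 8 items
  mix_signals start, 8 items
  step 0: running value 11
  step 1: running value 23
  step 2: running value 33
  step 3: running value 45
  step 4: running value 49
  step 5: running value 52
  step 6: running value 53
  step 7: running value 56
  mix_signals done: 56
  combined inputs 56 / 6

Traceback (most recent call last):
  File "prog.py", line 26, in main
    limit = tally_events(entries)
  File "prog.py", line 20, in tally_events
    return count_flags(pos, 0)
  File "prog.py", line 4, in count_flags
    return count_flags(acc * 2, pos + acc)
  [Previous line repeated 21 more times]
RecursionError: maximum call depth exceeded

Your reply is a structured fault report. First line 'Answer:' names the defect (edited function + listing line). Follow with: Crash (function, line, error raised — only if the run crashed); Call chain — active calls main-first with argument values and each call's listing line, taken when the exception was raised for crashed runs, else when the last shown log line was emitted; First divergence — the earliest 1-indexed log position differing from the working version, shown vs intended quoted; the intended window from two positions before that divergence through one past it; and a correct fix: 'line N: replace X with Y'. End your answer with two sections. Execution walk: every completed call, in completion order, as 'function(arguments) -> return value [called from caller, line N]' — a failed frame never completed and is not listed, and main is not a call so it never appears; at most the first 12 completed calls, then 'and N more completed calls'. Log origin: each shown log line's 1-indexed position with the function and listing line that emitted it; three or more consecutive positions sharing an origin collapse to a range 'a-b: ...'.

Answer: the defect is in count_flags at line 4.
Key observation: After 13 matching log lines the faulty run goes silent, while the working version continues with 'driver got 12'.
Crash: count_flags, line 4, RecursionError.
Call chain: main -> tally_events([11, 12, 10, 12, 4, 3, 1, 3]) (called at line 26) -> count_flags(6, 0) (called at line 20) -> count_flags(12, 6) (called at line 4) ×21.
First divergence: position 14 — after 13 matching lines the faulty run goes silent; intended next line 'driver got 12'.
Intended log window:
  12: mix_signals done: 56
  13: combined inputs 56 / 6
  14: driver got 12
Execution walk:
  mix_signals([11, 12, 10, 12, 4, 3, 1, 3]) -> 56  [called from tally_events, line 17]
Log origins:
  1: logged in main at line 25
  2: logged in tally_events at line 16
  3: logged in mix_signals at line 7
  4-11: logged in mix_signals at line 11
  12: logged in mix_signals at line 12
  13: logged in tally_events at line 19
A correct fix: line 4: replace `*` with `-`.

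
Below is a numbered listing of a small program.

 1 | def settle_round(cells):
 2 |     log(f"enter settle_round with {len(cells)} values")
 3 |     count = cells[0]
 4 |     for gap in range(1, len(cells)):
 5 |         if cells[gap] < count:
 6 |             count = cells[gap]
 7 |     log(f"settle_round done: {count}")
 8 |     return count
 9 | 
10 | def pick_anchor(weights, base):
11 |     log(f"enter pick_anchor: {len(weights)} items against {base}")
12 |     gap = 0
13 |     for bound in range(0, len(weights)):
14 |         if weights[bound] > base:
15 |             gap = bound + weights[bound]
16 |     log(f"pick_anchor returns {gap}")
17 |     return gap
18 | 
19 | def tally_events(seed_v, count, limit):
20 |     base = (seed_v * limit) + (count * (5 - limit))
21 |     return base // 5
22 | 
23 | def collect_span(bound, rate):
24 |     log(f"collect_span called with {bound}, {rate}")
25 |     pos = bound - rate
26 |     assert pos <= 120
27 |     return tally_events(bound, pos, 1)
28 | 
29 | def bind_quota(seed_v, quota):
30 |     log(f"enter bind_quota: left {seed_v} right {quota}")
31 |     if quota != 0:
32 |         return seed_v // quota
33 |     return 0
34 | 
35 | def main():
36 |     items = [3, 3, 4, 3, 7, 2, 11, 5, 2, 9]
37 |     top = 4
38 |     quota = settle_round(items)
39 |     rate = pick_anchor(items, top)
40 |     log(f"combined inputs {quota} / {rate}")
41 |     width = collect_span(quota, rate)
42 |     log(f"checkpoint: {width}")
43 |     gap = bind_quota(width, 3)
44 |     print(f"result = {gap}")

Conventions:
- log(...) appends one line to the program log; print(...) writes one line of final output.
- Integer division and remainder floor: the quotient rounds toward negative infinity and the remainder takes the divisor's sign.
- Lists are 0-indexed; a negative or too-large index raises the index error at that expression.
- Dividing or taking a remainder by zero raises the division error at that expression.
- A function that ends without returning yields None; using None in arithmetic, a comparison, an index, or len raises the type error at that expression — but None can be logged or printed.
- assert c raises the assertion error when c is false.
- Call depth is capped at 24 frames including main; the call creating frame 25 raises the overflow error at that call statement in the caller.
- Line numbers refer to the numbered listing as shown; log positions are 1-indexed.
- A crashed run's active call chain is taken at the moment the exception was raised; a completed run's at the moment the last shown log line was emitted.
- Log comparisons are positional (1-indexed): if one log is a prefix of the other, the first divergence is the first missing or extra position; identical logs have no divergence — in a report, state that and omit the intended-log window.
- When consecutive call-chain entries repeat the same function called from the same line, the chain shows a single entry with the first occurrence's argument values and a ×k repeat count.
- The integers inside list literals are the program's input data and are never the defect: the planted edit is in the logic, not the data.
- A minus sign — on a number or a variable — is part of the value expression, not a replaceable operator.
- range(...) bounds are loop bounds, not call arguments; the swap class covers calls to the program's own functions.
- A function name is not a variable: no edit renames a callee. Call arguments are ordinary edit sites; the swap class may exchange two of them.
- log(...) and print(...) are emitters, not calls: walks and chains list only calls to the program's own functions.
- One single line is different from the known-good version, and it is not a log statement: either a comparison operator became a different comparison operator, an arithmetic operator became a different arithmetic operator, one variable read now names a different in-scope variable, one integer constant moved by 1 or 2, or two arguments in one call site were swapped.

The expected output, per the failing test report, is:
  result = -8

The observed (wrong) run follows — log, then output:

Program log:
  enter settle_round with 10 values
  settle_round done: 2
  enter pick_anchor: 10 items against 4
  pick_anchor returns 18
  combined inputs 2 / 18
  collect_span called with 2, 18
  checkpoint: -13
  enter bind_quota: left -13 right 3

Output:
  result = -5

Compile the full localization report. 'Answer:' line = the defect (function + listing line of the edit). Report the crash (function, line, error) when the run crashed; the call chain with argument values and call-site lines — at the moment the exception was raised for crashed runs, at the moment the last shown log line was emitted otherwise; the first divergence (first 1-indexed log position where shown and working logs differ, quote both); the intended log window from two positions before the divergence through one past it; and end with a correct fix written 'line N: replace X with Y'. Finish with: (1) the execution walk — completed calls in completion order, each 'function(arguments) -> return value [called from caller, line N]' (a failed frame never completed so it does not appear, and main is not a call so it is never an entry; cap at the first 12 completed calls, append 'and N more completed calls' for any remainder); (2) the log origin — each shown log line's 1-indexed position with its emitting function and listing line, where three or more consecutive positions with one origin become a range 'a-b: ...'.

Answer: the defect is in pick_anchor at line 15.
Core observation: The earliest visible damage is log position 4 — 'pick_anchor returns 18' rather than the intended 'pick_anchor returns 32'.
Call chain: main -> bind_quota(-13, 3) (called at line 43).
First divergence: position 4 — the shown line 'pick_anchor returns 18' should read 'pick_anchor returns 32'.
Intended log window:
  2: settle_round done: 2
  3: enter pick_anchor: 10 items against 4
  4: pick_anchor returns 32
  5: combined inputs 2 / 32
Execution walk:
  settle_round([3, 3, 4, 3, 7, 2, 11, 5, 2, 9]) -> 2  [called from main, line 38]
  pick_anchor([3, 3, 4, 3, 7, 2, 11, 5, 2, 9], 4) -> 18  [called from main, line 39]
  tally_events(2, -16, 1) -> -13  [called from collect_span, line 27]
  collect_span(2, 18) -> -13  [called from main, line 41]
  bind_quota(-13, 3) -> -5  [called from main, line 43]
Log line origins:
  1: from settle_round, line 2
  2: from settle_round, line 7
  3: from pick_anchor, line 11
  4: from pick_anchor, line 16
  5: from main, line 40
  6: from collect_span, line 24
  7: from main, line 42
  8: from bind_quota, line 30
A correct fix: line 15: replace `bound + weights[bound]` with `gap + weights[bound]`.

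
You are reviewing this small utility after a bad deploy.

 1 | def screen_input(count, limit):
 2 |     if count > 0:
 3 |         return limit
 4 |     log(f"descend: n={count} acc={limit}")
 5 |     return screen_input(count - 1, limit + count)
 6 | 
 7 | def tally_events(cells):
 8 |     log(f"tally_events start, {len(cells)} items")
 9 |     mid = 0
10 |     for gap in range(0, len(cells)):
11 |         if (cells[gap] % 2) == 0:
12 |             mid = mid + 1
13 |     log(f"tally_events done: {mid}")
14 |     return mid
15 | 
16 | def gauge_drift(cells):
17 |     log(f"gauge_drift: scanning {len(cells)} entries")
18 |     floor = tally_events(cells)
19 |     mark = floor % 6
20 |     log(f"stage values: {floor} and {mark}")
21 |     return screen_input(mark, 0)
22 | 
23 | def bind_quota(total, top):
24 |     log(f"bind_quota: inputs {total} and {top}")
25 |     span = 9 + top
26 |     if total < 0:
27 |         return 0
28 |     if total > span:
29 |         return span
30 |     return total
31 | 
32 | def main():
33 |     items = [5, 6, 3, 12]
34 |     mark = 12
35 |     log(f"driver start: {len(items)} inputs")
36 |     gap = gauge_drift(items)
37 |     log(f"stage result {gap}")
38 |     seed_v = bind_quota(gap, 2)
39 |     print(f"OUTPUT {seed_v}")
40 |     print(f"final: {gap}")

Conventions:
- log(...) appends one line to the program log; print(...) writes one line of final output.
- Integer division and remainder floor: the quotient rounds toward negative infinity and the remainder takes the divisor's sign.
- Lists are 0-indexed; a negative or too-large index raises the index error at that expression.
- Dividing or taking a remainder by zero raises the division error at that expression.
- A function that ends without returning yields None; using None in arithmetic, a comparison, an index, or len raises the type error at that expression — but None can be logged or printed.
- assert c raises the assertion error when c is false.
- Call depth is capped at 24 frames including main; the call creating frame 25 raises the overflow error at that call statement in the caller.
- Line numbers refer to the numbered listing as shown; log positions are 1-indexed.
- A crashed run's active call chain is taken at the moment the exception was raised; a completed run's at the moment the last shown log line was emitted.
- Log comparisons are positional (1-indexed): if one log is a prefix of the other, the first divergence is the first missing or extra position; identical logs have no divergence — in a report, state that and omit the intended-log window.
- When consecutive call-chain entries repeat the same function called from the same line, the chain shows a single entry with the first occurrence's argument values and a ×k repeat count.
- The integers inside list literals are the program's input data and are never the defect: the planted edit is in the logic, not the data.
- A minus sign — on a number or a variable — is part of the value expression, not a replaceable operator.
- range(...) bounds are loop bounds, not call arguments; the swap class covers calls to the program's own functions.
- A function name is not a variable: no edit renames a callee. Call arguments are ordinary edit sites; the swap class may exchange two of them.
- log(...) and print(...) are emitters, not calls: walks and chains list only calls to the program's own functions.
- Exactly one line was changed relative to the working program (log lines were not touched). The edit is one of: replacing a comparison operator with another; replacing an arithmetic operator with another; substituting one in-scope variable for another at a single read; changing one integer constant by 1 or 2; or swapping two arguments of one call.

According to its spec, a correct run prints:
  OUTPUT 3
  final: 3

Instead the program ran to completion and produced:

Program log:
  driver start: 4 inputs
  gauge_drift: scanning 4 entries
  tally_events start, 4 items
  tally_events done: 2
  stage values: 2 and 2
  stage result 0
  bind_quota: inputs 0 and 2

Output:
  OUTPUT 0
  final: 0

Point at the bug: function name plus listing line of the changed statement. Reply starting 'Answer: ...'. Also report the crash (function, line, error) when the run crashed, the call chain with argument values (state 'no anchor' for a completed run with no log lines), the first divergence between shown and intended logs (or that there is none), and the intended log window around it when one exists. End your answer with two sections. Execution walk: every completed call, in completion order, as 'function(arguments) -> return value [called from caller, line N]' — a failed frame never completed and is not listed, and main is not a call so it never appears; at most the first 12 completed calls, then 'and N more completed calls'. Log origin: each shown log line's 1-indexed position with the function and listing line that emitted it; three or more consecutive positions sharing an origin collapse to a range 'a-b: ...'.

Answer: the defect is in screen_input at line 2.
The tell: Position 6 is the first bad log line: 'stage result 0' should read 'descend: n=2 acc=0'.
Call chain: main -> bind_quota(0, 2) (called at line 38).
First divergence: position 6; shown 'stage result 0' vs intended 'descend: n=2 acc=0'.
Intended log window:
  4: tally_events done: 2
  5: stage values: 2 and 2
  6: descend: n=2 acc=0
  7: descend: n=1 acc=2
Execution walk:
  tally_events([5, 6, 3, 12]) -> 2  [called from gauge_drift, line 18]
  screen_input(2, 0) -> 0  [called from gauge_drift, line 21]
  gauge_drift([5, 6, 3, 12]) -> 0  [called from main, line 36]
  bind_quota(0, 2) -> 0  [called from main, line 38]
Log origins:
  1: emitted by main (line 35)
  2: emitted by gauge_drift (line 17)
  3: emitted by tally_events (line 8)
  4: emitted by tally_events (line 13)
  5: emitted by gauge_drift (line 20)
  6: emitted by main (line 37)
  7: emitted by bind_quota (line 24)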